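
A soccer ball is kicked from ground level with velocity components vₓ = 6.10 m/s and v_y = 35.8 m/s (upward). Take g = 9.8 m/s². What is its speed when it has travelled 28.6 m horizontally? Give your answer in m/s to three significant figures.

11.8 m/s

Time to reach x = 28.6 m: t = x/vₓ = 28.6/6.100 = 4.689 s.
Vertical velocity there: v_y = v_y0 − g t = 35.80 − 9.80 × 4.689 = −10.15 m/s.
Speed: √(vₓ² + v_y²) = √(6.100² + 10.15²) = 11.84 m/s.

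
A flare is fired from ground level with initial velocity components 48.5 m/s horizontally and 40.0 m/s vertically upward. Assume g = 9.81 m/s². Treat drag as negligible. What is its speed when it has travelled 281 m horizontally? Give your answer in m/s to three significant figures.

51.3 m/s

Time to reach x = 281 m: t = x/vₓ = 281/48.50 = 5.794 s.
Vertical velocity there: v_y = v_y0 − g t = 40.00 − 9.81 × 5.794 = −16.84 m/s.
Speed: √(vₓ² + v_y²) = √(48.50² + 16.84²) = 51.34 m/s.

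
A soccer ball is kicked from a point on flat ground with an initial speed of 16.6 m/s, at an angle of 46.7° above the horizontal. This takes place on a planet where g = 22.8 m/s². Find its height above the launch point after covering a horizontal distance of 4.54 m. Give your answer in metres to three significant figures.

3.00 m

vₓ = 16.60 cos 46.7° = 11.38 m/s; v_y0 = 16.60 sin 46.7° = 12.08 m/s.
x = vₓ t ⇒ t = 4.54/11.38 = 0.3988 s.
Height: y = v_y0 t − ½ g t² = 12.08 × 0.3988 − 11.40 × 0.3988² = 4.818 − 1.813 = 3.005 m.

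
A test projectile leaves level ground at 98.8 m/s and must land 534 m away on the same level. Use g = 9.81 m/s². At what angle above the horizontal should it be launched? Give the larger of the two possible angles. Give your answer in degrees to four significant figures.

Level-ground range R = v₀² sin(2θ)/g ⇒ sin(2θ) = gR/v₀² = 9.81 × 534 / 98.8² = 0.5367.
2θ = 32.46° or 180° − 32.46° = 147.5°, so θ = 16.23° or 73.77°.
The larger angle is 73.77°.

73.77°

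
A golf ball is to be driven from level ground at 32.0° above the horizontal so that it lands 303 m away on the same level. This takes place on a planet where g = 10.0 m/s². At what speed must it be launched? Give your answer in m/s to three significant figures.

58.1 m/s

On level ground R = v₀² sin 2θ / g ⇒ v₀ = √(gR / sin 2θ).
v₀ = √(10.0 × 303 / sin 64.00°) = √(3030 / 0.8988) = √3371.2 = 58.06 m/s.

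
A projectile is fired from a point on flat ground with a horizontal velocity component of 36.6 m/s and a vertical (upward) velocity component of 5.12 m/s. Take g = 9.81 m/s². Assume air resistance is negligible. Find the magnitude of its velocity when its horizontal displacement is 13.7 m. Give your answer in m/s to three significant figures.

36.6 m/s

At x = 13.7 m, t = x/vₓ = 13.7/36.60 = 0.3743 s.
Vertical velocity there: v_y = v_y0 − g t = 5.120 − 9.81 × 0.3743 = 1.448 m/s.
Speed: √(vₓ² + v_y²) = √(36.60² + 1.448²) = 36.63 m/s.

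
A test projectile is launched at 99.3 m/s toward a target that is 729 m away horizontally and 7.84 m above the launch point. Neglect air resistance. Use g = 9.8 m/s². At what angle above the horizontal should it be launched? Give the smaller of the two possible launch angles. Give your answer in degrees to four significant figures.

23.97°

Trajectory: y = x tanθ − g x² (1 + tan²θ)/(2v₀²). With x = 729, y = 7.84, v₀ = 99.3, g = 9.80:
264.1 tan²θ − 729 tanθ + (271.9) = 0.
tanθ = [729 ± √(729² − 4 × 264.1 × (271.9))] / (2 × 264.1) = (729 ± 494.1) / 528.2, giving tanθ = 0.4446 or 2.316.
θ = 23.97° or 66.64°; the smaller is 23.97°.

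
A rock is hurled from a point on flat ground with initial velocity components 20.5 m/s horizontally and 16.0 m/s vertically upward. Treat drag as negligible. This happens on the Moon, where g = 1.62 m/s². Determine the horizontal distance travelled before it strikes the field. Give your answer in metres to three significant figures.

405 m

Flight time T = 2 v_y0 / g = 19.75 s.
Range: R = vₓ T = 20.50 × 19.75 = 404.9 m.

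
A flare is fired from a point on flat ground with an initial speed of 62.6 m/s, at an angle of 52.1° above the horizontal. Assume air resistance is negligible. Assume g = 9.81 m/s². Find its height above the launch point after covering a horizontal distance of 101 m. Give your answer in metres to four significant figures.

95.90 m

Components: vₓ = 62.60 cos 52.1° = 38.45 m/s, v_y0 = 62.60 sin 52.1° = 49.40 m/s.
x = vₓ t ⇒ t = 101/38.45 = 2.626 s.
Height: y = v_y0 t − ½ g t² = 49.40 × 2.626 − 4.905 × 2.626² = 129.7 − 33.84 = 95.90 m.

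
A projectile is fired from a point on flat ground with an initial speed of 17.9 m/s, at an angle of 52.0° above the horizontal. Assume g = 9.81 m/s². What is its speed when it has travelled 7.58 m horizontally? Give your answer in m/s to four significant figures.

13.25 m/s

vₓ = 17.90 cos 52.0° = 11.02 m/s; v_y0 = 17.90 sin 52.0° = 14.11 m/s.
x = vₓ t ⇒ t = 7.58/11.02 = 0.6878 s.
Vertical velocity there: v_y = v_y0 − g t = 14.11 − 9.81 × 0.6878 = 7.358 m/s.
Speed: √(vₓ² + v_y²) = √(11.02² + 7.358²) = 13.25 m/s.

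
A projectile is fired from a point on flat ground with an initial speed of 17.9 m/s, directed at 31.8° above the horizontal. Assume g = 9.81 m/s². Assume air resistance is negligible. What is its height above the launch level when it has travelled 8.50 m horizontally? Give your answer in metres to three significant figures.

Components: vₓ = 17.90 cos 31.8° = 15.21 m/s, v_y0 = 17.90 sin 31.8° = 9.433 m/s.
x = vₓ t ⇒ t = 8.50/15.21 = 0.5587 s.
Height: y = v_y0 t − ½ g t² = 9.433 × 0.5587 − 4.905 × 0.5587² = 5.270 − 1.531 = 3.739 m.

3.74 m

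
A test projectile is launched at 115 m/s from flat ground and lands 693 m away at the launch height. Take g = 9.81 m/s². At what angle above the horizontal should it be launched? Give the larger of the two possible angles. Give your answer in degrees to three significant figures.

74.5°

Level-ground range R = v₀² sin(2θ)/g ⇒ sin(2θ) = gR/v₀² = 9.81 × 693 / 115² = 0.5141.
2θ = 30.93° or 180° − 30.93° = 149.1°, so θ = 15.47° or 74.53°.
The larger angle is 74.53°.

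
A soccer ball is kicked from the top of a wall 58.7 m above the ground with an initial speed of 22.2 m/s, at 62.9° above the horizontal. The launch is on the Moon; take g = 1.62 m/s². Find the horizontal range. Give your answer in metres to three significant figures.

274 m

Horizontal component vₓ = 22.20 cos 62.9° = 10.11 m/s; vertical v_y0 = 22.20 sin 62.9° = 19.76 m/s.
Vertical motion (up positive, ground at y = 0): 0.8100 t² − (19.76) t − 58.7 = 0, so t = (19.76 + √(19.76² + 2·1.62·58.7)) / 1.62 = (19.76 + 24.10) / 1.62 = 27.08 s.
Horizontal distance: R = vₓ t = 10.11 × 27.08 = 273.8 m.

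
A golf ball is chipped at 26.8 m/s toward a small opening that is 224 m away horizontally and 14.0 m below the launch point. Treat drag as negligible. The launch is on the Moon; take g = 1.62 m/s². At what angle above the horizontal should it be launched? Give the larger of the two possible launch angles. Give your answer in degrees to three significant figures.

Trajectory: y = x tanθ − g x² (1 + tan²θ)/(2v₀²). With x = 224, y = −14.0, v₀ = 26.8, g = 1.62:
56.59 tan²θ − 224 tanθ + (42.59) = 0.
tanθ = [224 ± √(224² − 4 × 56.59 × (42.59))] / (2 × 56.59) = (224 ± 201.3) / 113.2, giving tanθ = 0.2002 or 3.758.
θ = 11.32° or 75.10°; the larger is 75.10°.

75.1°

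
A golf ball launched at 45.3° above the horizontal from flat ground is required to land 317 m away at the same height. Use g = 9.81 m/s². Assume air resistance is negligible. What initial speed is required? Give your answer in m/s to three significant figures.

55.8 m/s

From R = (v₀² / g) sin 2θ: v₀ = √(gR / sin 2θ).
v₀ = √(9.81 × 317 / sin 90.60°) = √(3110 / 0.9999) = √3109.9 = 55.77 m/s.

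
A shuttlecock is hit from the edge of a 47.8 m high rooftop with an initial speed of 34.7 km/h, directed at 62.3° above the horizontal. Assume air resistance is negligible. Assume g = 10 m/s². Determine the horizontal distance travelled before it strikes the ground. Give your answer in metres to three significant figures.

18.2 m

Convert: 34.7 km/h = 34.7/3.6 = 9.639 m/s.
Components: vₓ = 9.639 cos 62.3° = 4.481 m/s, v_y0 = 9.639 sin 62.3° = 8.534 m/s.
With up positive and y = 0 at the ground: y(t) = 47.8 + (8.534) t − 5.000 t². Setting y = 0 and taking the positive root: t = [8.534 + √(8.534² + 2·10.0·47.8)] / 10.0 = (8.534 + 32.08) / 10.0 = 4.061 s.
Horizontal distance: R = vₓ t = 4.481 × 4.061 = 18.20 m.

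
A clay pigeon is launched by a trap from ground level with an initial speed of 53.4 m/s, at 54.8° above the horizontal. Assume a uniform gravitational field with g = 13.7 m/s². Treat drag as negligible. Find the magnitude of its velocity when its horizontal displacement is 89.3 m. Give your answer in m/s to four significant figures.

Components: vₓ = 53.40 cos 54.8° = 30.78 m/s, v_y0 = 53.40 sin 54.8° = 43.64 m/s.
x = vₓ t ⇒ t = 89.3/30.78 = 2.901 s.
Vertical velocity there: v_y = v_y0 − g t = 43.64 − 13.7 × 2.901 = 3.891 m/s.
Speed: √(vₓ² + v_y²) = √(30.78² + 3.891²) = 31.03 m/s.

31.03 m/s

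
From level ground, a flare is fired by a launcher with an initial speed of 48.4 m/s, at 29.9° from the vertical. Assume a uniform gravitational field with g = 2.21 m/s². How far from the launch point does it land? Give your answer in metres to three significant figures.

vₓ = 48.40 sin 29.9° = 24.13 m/s; v_y0 = 48.40 cos 29.9° = 41.96 m/s.
Flight time T = 2 v_y0 / g = 37.97 s.
Range: R = vₓ T = 24.13 × 37.97 = 916.1 m.

916 m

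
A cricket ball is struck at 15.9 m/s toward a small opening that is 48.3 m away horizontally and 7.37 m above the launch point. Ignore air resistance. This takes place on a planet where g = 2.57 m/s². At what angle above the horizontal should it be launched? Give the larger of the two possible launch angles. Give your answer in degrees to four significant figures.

Trajectory: y = x tanθ − g x² (1 + tan²θ)/(2v₀²). With x = 48.3, y = 7.37, v₀ = 15.9, g = 2.57:
11.86 tan²θ − 48.3 tanθ + (19.23) = 0.
tanθ = [48.3 ± √(48.3² − 4 × 11.86 × (19.23))] / (2 × 11.86) = (48.3 ± 37.69) / 23.72, giving tanθ = 0.4472 or 3.626.
θ = 24.09° or 74.58°; the larger is 74.58°.

74.58°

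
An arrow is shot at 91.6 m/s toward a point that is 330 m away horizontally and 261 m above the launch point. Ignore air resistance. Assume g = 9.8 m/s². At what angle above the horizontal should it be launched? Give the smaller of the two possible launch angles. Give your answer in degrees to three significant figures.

52.8°

Trajectory: y = x tanθ − g x² (1 + tan²θ)/(2v₀²). With x = 330, y = 261, v₀ = 91.6, g = 9.80:
63.60 tan²θ − 330 tanθ + (324.6) = 0.
tanθ = [330 ± √(330² − 4 × 63.60 × (324.6))] / (2 × 63.60) = (330 ± 162.3) / 127.2, giving tanθ = 1.319 or 3.870.
θ = 52.83° or 75.51°; the smaller is 52.83°.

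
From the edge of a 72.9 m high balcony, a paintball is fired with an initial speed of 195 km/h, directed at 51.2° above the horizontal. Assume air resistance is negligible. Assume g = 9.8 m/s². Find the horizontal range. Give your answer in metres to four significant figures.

342.5 m

Convert: 195 km/h = 195/3.6 = 54.17 m/s.
Components: vₓ = 54.17 cos 51.2° = 33.94 m/s, v_y0 = 54.17 sin 51.2° = 42.21 m/s.
With up positive and y = 0 at the ground: y(t) = 72.9 + (42.21) t − 4.900 t². Setting y = 0 and taking the positive root: t = [42.21 + √(42.21² + 2·9.80·72.9)] / 9.80 = (42.21 + 56.66) / 9.80 = 10.09 s.
Horizontal distance: R = vₓ t = 33.94 × 10.09 = 342.5 m.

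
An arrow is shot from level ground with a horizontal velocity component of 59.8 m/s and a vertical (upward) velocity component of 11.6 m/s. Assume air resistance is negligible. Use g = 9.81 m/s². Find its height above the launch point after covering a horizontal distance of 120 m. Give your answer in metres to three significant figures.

3.53 m

x = vₓ t ⇒ t = 120/59.80 = 2.007 s.
Height: y = v_y0 t − ½ g t² = 11.60 × 2.007 − 4.905 × 2.007² = 23.28 − 19.75 = 3.526 m.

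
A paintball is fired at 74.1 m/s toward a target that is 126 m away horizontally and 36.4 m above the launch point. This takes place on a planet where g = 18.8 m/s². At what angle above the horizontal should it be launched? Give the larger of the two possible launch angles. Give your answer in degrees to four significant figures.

76.16°

Trajectory: y = x tanθ − g x² (1 + tan²θ)/(2v₀²). With x = 126, y = 36.4, v₀ = 74.1, g = 18.8:
27.18 tan²θ − 126 tanθ + (63.58) = 0.
tanθ = [126 ± √(126² − 4 × 27.18 × (63.58))] / (2 × 27.18) = (126 ± 94.68) / 54.36, giving tanθ = 0.5762 or 4.060.
θ = 29.95° or 76.16°; the larger is 76.16°.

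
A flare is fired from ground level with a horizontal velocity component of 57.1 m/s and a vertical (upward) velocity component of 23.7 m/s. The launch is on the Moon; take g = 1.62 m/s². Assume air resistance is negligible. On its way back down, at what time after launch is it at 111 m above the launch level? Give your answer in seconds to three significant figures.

23.4 s

Require v_y0 t − ½ g t² = 111, i.e. 0.8100 t² − 23.70 t + 111 = 0.
Quadratic formula: t = (23.70 ± √202.05) / 1.62 = (23.70 ± 14.21) / 1.62 → t = 5.855 s or 23.40 s.
The descending-branch root is 23.40 s.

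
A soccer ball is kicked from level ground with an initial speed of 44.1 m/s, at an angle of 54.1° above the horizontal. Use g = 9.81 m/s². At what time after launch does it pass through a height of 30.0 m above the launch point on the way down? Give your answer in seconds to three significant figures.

6.31 s

Components: vₓ = 44.10 cos 54.1° = 25.86 m/s, v_y0 = 44.10 sin 54.1° = 35.72 m/s.
Height y(t) = 35.72 t − 4.905 t² = 30.0 gives 4.905 t² − 35.72 t + 30.0 = 0.
Quadratic formula: t = (35.72 ± √687.52) / 9.81 = (35.72 ± 26.22) / 9.81 → t = 0.9686 s or 6.314 s.
The descending-branch root is 6.314 s.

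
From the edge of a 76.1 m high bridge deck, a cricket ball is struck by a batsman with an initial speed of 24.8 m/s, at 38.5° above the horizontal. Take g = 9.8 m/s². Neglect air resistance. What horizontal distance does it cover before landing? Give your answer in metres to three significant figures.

113 m

Resolve: vₓ = 24.80 cos 38.5° = 19.41 m/s and v_y0 = 24.80 sin 38.5° = 15.44 m/s.
With up positive and y = 0 at the ground: y(t) = 76.1 + (15.44) t − 4.900 t². Setting y = 0 and taking the positive root: t = [15.44 + √(15.44² + 2·9.80·76.1)] / 9.80 = (15.44 + 41.59) / 9.80 = 5.819 s.
Horizontal distance: R = vₓ t = 19.41 × 5.819 = 112.9 m.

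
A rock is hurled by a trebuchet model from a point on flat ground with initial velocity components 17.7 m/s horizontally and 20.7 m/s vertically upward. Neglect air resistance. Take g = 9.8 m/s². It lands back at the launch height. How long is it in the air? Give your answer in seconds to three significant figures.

Landing at launch height ⇒ T = 2 v_y0 / g = 2 × 20.70 / 9.80 = 4.224 s.

4.22 s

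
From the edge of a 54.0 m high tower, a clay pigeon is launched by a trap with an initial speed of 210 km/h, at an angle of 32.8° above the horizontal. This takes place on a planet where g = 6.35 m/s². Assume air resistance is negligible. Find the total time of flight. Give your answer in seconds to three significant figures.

11.4 s

Convert: 210 km/h = 210/3.6 = 58.33 m/s.
Components: vₓ = 58.33 cos 32.8° = 49.03 m/s, v_y0 = 58.33 sin 32.8° = 31.60 m/s.
The projectile lands when y = 54.0 + (31.60) t − ½·6.35·t² = 0. Positive root: t = (31.60 + √(31.60² + 2·6.35·54.0)) / 6.35 = (31.60 + 41.04) / 6.35 = 11.44 s.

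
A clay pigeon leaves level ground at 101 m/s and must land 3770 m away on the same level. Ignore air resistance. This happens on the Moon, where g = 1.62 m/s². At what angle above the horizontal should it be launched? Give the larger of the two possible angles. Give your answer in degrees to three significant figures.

Level-ground range R = v₀² sin(2θ)/g ⇒ sin(2θ) = gR/v₀² = 1.62 × 3770 / 101² = 0.5987.
2θ = 36.78° or 180° − 36.78° = 143.2°, so θ = 18.39° or 71.61°.
The larger angle is 71.61°.

71.6°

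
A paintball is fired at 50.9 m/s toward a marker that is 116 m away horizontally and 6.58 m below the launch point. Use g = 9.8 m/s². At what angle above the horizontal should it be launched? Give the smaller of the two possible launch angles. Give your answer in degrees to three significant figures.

Trajectory: y = x tanθ − g x² (1 + tan²θ)/(2v₀²). With x = 116, y = −6.58, v₀ = 50.9, g = 9.80:
25.45 tan²θ − 116 tanθ + (18.87) = 0.
tanθ = [116 ± √(116² − 4 × 25.45 × (18.87))] / (2 × 25.45) = (116 ± 107.4) / 50.90, giving tanθ = 0.1689 or 4.389.
θ = 9.588° or 77.17°; the smaller is 9.588°.

9.59°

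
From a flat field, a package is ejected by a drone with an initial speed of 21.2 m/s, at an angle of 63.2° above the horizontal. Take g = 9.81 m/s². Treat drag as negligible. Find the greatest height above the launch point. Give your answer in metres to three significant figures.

18.3 m

Components: vₓ = 21.20 cos 63.2° = 9.559 m/s, v_y0 = 21.20 sin 63.2° = 18.92 m/s.
Peak height H = v_y0² / (2g) = 358.07 / 19.62 = 18.25 m.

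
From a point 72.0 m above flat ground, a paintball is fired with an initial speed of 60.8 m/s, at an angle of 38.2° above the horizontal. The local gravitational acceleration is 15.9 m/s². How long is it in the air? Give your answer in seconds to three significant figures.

6.19 s

Horizontal component vₓ = 60.80 cos 38.2° = 47.78 m/s; vertical v_y0 = 60.80 sin 38.2° = 37.60 m/s.
Vertical motion (up positive, ground at y = 0): 7.950 t² − (37.60) t − 72.0 = 0, so t = (37.60 + √(37.60² + 2·15.9·72.0)) / 15.9 = (37.60 + 60.85) / 15.9 = 6.192 s.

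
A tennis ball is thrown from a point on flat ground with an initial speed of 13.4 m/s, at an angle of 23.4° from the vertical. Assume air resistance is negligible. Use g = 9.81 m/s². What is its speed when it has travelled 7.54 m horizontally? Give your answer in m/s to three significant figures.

5.56 m/s

Resolve: vₓ = 13.40 sin 23.4° = 5.322 m/s and v_y0 = 13.40 cos 23.4° = 12.30 m/s.
At x = 7.54 m, t = x/vₓ = 7.54/5.322 = 1.417 s.
Vertical velocity there: v_y = v_y0 − g t = 12.30 − 9.81 × 1.417 = −1.601 m/s.
Speed: √(vₓ² + v_y²) = √(5.322² + 1.601²) = 5.557 m/s.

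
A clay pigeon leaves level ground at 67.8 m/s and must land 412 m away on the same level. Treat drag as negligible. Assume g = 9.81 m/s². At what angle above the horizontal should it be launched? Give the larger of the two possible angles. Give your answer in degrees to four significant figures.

59.22°

Level-ground range R = v₀² sin(2θ)/g ⇒ sin(2θ) = gR/v₀² = 9.81 × 412 / 67.8² = 0.8792.
2θ = 61.55° or 180° − 61.55° = 118.4°, so θ = 30.78° or 59.22°.
The larger angle is 59.22°.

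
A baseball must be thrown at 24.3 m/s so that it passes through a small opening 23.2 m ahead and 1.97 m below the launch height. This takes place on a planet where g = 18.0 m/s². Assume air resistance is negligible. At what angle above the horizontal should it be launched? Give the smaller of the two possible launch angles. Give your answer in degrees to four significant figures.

16.73°

Trajectory: y = x tanθ − g x² (1 + tan²θ)/(2v₀²). With x = 23.2, y = −1.97, v₀ = 24.3, g = 18.0:
8.204 tan²θ − 23.2 tanθ + (6.234) = 0.
tanθ = [23.2 ± √(23.2² − 4 × 8.204 × (6.234))] / (2 × 8.204) = (23.2 ± 18.27) / 16.41, giving tanθ = 0.3007 or 2.527.
θ = 16.73° or 68.41°; the smaller is 16.73°.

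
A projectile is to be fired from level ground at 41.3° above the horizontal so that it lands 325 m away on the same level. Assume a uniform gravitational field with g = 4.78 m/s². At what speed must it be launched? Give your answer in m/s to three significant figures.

39.6 m/s

From R = (v₀² / g) sin 2θ: v₀ = √(gR / sin 2θ).
v₀ = √(4.78 × 325 / sin 82.60°) = √(1554 / 0.9917) = √1566.5 = 39.58 m/s.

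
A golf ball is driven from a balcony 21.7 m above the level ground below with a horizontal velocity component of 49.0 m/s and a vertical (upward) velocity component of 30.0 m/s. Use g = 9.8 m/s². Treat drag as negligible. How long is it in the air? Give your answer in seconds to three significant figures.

The projectile lands when y = 21.7 + (30.00) t − ½·9.80·t² = 0. Positive root: t = (30.00 + √(30.00² + 2·9.80·21.7)) / 9.80 = (30.00 + 36.40) / 9.80 = 6.776 s.

6.78 s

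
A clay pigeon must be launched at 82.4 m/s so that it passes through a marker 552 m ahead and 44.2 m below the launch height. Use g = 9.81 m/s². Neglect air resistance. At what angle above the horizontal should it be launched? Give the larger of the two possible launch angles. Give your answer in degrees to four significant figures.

Trajectory: y = x tanθ − g x² (1 + tan²θ)/(2v₀²). With x = 552, y = −44.2, v₀ = 82.4, g = 9.81:
220.1 tan²θ − 552 tanθ + (175.9) = 0.
tanθ = [552 ± √(552² − 4 × 220.1 × (175.9))] / (2 × 220.1) = (552 ± 387.0) / 440.2, giving tanθ = 0.3747 or 2.133.
θ = 20.54° or 64.88°; the larger is 64.88°.

64.88°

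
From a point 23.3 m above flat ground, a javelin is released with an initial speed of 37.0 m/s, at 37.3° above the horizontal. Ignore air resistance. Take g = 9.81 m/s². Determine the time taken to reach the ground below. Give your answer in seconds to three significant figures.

5.44 s

Horizontal component vₓ = 37.00 cos 37.3° = 29.43 m/s; vertical v_y0 = 37.00 sin 37.3° = 22.42 m/s.
Vertical motion (up positive, ground at y = 0): 4.905 t² − (22.42) t − 23.3 = 0, so t = (22.42 + √(22.42² + 2·9.81·23.3)) / 9.81 = (22.42 + 30.98) / 9.81 = 5.444 s.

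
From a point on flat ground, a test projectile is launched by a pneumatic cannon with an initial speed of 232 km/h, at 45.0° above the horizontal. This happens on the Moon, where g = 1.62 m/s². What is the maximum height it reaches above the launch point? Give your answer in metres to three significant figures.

641 m

Convert: 232 km/h = 232/3.6 = 64.44 m/s.
Horizontal component vₓ = 64.44 cos 45.0° = 45.57 m/s; vertical v_y0 = 64.44 sin 45.0° = 45.57 m/s.
Peak height H = v_y0² / (2g) = 2076.5 / 3.240 = 640.9 m.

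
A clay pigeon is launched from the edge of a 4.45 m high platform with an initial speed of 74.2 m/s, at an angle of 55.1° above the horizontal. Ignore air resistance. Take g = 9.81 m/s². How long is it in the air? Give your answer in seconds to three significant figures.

12.5 s

Horizontal component vₓ = 74.20 cos 55.1° = 42.45 m/s; vertical v_y0 = 74.20 sin 55.1° = 60.86 m/s.
The projectile lands when y = 4.45 + (60.86) t − ½·9.81·t² = 0. Positive root: t = (60.86 + √(60.86² + 2·9.81·4.45)) / 9.81 = (60.86 + 61.57) / 9.81 = 12.48 s.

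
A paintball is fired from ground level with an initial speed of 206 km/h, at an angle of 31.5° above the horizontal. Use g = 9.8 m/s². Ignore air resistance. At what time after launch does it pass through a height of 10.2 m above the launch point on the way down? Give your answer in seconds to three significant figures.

5.74 s

Convert: 206 km/h = 206/3.6 = 57.22 m/s.
vₓ = 57.22 cos 31.5° = 48.79 m/s; v_y0 = 57.22 sin 31.5° = 29.90 m/s.
Set y = v_y0 t − ½ g t² = 10.2: 4.900 t² − 29.90 t + 10.2 = 0.
Quadratic formula: t = (29.90 ± √694.00) / 9.80 = (29.90 ± 26.34) / 9.80 → t = 0.3627 s or 5.739 s.
The descending-branch root is 5.739 s.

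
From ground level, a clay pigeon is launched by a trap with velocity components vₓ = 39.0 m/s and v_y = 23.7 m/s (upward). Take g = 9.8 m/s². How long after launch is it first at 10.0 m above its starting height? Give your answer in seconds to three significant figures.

0.467 s

Set y = v_y0 t − ½ g t² = 10.0: 4.900 t² − 23.70 t + 10.0 = 0.
t = [23.70 ± √(23.70² − 2·9.80·10.0)] / 9.80 = (23.70 ± 19.12) / 9.80, so t = 0.4670 s or t = 4.370 s.
The first (ascending) time is 0.4670 s.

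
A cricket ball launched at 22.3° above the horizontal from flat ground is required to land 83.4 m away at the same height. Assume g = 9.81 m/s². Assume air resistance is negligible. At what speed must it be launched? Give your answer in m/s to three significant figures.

34.1 m/s

From R = (v₀² / g) sin 2θ: v₀ = √(gR / sin 2θ).
v₀ = √(9.81 × 83.4 / sin 44.60°) = √(818.2 / 0.7022) = √1165.2 = 34.14 m/s.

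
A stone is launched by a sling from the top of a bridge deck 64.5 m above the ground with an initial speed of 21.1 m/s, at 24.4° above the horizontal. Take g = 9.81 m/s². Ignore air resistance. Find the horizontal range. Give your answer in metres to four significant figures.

88.82 m

Horizontal component vₓ = 21.10 cos 24.4° = 19.22 m/s; vertical v_y0 = 21.10 sin 24.4° = 8.717 m/s.
With up positive and y = 0 at the ground: y(t) = 64.5 + (8.717) t − 4.905 t². Setting y = 0 and taking the positive root: t = [8.717 + √(8.717² + 2·9.81·64.5)] / 9.81 = (8.717 + 36.63) / 9.81 = 4.622 s.
Horizontal distance: R = vₓ t = 19.22 × 4.622 = 88.82 m.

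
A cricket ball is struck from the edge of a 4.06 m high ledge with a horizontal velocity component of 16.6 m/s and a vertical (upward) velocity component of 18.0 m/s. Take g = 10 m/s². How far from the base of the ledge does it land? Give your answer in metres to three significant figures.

63.3 m

The projectile lands when y = 4.06 + (18.00) t − ½·10.0·t² = 0. Positive root: t = (18.00 + √(18.00² + 2·10.0·4.06)) / 10.0 = (18.00 + 20.13) / 10.0 = 3.813 s.
Horizontal distance: R = vₓ t = 16.60 × 3.813 = 63.30 m.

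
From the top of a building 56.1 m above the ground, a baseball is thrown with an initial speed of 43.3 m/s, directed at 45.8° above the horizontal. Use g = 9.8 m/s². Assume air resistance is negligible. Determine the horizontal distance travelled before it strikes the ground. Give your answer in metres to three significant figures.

Resolve: vₓ = 43.30 cos 45.8° = 30.19 m/s and v_y0 = 43.30 sin 45.8° = 31.04 m/s.
With up positive and y = 0 at the ground: y(t) = 56.1 + (31.04) t − 4.900 t². Setting y = 0 and taking the positive root: t = [31.04 + √(31.04² + 2·9.80·56.1)] / 9.80 = (31.04 + 45.42) / 9.80 = 7.802 s.
Horizontal distance: R = vₓ t = 30.19 × 7.802 = 235.5 m.

236 m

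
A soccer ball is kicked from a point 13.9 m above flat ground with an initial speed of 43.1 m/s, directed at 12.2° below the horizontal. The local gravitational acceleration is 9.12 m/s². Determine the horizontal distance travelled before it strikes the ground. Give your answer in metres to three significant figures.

vₓ = 43.10 cos 12.2° = 42.13 m/s; v_y0 = −9.108 m/s (downward).
With up positive and y = 0 at the ground: y(t) = 13.9 + (−9.108) t − 4.560 t². Setting y = 0 and taking the positive root: t = [−9.108 + √(9.108² + 2·9.12·13.9)] / 9.12 = (−9.108 + 18.34) / 9.12 = 1.013 s.
Horizontal distance: R = vₓ t = 42.13 × 1.013 = 42.66 m.

42.7 m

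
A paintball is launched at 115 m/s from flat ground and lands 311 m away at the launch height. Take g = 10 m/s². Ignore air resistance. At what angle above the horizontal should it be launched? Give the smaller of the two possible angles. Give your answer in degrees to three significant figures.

R = v₀² sin 2θ / g gives sin 2θ = gR/v₀² = 10.0·311/115² = 0.2352.
2θ = 13.60° or 180° − 13.60° = 166.4°, so θ = 6.801° or 83.20°.
The smaller angle is 6.801°.

6.80°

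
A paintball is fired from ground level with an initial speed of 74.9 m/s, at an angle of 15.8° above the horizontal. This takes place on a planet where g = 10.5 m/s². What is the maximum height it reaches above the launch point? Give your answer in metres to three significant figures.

Components: vₓ = 74.90 cos 15.8° = 72.07 m/s, v_y0 = 74.90 sin 15.8° = 20.39 m/s.
Peak height H = v_y0² / (2g) = 415.91 / 21.00 = 19.81 m.

19.8 m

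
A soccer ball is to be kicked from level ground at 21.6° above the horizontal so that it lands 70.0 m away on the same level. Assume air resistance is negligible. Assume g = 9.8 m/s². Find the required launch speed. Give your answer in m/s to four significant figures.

31.66 m/s

On level ground R = v₀² sin 2θ / g ⇒ v₀ = √(gR / sin 2θ).
v₀ = √(9.80 × 70.0 / sin 43.20°) = √(686.0 / 0.6845) = √1002.1 = 31.66 m/s.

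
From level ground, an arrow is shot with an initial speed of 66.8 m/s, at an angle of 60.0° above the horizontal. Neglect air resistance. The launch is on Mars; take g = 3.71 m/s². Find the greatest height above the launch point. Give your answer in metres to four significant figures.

451.0 m

vₓ = 66.80 cos 60.0° = 33.40 m/s; v_y0 = 66.80 sin 60.0° = 57.85 m/s.
Peak height H = v_y0² / (2g) = 3346.7 / 7.420 = 451.0 m.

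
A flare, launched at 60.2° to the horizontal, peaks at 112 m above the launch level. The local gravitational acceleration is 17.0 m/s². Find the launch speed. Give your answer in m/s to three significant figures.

At the peak v_y = 0, so v_y0 = √(2gH) = √(2 × 17.0 × 112) = 61.71 m/s.
v_y0 = v₀ sin θ ⇒ v₀ = 61.71 / sin 60.2° = 71.11 m/s.

71.1 m/s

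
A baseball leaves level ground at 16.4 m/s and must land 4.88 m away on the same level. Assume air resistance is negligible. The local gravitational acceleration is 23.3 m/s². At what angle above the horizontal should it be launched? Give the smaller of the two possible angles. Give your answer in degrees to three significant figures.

From R = (v₀²/g) sin 2θ: sin 2θ = 23.3 × 4.88 / 268.96 = 0.4228.
2θ = 25.01° or 180° − 25.01° = 155.0°, so θ = 12.50° or 77.50°.
The smaller angle is 12.50°.

12.5°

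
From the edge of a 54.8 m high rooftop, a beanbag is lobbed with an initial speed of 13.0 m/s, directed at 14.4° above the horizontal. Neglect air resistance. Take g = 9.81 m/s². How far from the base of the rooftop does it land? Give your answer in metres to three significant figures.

Horizontal component vₓ = 13.00 cos 14.4° = 12.59 m/s; vertical v_y0 = 13.00 sin 14.4° = 3.233 m/s.
Vertical motion (up positive, ground at y = 0): 4.905 t² − (3.233) t − 54.8 = 0, so t = (3.233 + √(3.233² + 2·9.81·54.8)) / 9.81 = (3.233 + 32.95) / 9.81 = 3.688 s.
Horizontal distance: R = vₓ t = 12.59 × 3.688 = 46.44 m.

46.4 m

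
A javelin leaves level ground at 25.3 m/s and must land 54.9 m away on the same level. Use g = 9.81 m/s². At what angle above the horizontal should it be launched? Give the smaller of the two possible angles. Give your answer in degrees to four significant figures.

28.64°

R = v₀² sin 2θ / g gives sin 2θ = gR/v₀² = 9.81·54.9/25.3² = 0.8414.
2θ = 57.29° or 180° − 57.29° = 122.7°, so θ = 28.64° or 61.36°.
The smaller angle is 28.64°.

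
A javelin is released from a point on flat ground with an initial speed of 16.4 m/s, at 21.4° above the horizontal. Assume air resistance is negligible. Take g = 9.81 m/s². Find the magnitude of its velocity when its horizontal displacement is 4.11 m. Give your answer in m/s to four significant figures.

15.63 m/s

Components: vₓ = 16.40 cos 21.4° = 15.27 m/s, v_y0 = 16.40 sin 21.4° = 5.984 m/s.
x = vₓ t ⇒ t = 4.11/15.27 = 0.2692 s.
Vertical velocity there: v_y = v_y0 − g t = 5.984 − 9.81 × 0.2692 = 3.343 m/s.
Speed: √(vₓ² + v_y²) = √(15.27² + 3.343²) = 15.63 m/s.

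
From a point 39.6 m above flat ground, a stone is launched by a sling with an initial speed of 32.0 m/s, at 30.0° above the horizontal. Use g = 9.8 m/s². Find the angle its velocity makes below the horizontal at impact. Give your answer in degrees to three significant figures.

Resolve: vₓ = 32.00 cos 30.0° = 27.71 m/s and v_y0 = 32.00 sin 30.0° = 16.00 m/s.
Vertical motion (up positive, ground at y = 0): 4.900 t² − (16.00) t − 39.6 = 0, so t = (16.00 + √(16.00² + 2·9.80·39.6)) / 9.80 = (16.00 + 32.13) / 9.80 = 4.911 s.
At impact: v_y = v_y0 − g t = −32.13 m/s; vₓ = 27.71 m/s.
Angle below horizontal: arctan(|v_y|/vₓ) = arctan(32.13/27.71) = 49.22°.

49.2°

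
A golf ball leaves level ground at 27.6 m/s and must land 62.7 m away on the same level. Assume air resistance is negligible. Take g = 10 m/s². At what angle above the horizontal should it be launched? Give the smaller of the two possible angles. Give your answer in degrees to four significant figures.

Level-ground range R = v₀² sin(2θ)/g ⇒ sin(2θ) = gR/v₀² = 10.0 × 62.7 / 27.6² = 0.8231.
2θ = 55.40° or 180° − 55.40° = 124.6°, so θ = 27.70° or 62.30°.
The smaller angle is 27.70°.

27.70°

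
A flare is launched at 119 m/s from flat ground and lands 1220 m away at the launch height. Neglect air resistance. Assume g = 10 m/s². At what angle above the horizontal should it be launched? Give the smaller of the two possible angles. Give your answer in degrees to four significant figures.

Level-ground range R = v₀² sin(2θ)/g ⇒ sin(2θ) = gR/v₀² = 10.0 × 1220 / 119² = 0.8615.
2θ = 59.49° or 180° − 59.49° = 120.5°, so θ = 29.74° or 60.26°.
The smaller angle is 29.74°.

29.74°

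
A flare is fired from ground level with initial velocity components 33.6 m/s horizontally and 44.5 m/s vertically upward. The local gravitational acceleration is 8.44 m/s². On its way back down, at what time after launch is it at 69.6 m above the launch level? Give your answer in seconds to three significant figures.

Require v_y0 t − ½ g t² = 69.6, i.e. 4.220 t² − 44.50 t + 69.6 = 0.
t = [44.50 ± √(44.50² − 2·8.44·69.6)] / 8.44 = (44.50 ± 28.38) / 8.44, so t = 1.910 s or t = 8.635 s.
The descending-branch root is 8.635 s.

8.64 s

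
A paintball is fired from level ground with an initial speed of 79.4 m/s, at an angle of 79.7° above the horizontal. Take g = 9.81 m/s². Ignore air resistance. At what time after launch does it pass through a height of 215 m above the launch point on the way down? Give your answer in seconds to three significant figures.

Components: vₓ = 79.40 cos 79.7° = 14.20 m/s, v_y0 = 79.40 sin 79.7° = 78.12 m/s.
Height y(t) = 78.12 t − 4.905 t² = 215 gives 4.905 t² − 78.12 t + 215 = 0.
Quadratic formula: t = (78.12 ± √1884.5) / 9.81 = (78.12 ± 43.41) / 9.81 → t = 3.538 s or 12.39 s.
The descending-branch root is 12.39 s.

12.4 s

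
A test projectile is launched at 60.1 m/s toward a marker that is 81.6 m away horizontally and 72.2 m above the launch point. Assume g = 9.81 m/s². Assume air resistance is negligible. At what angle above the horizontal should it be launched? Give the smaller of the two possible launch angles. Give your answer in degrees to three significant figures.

Trajectory: y = x tanθ − g x² (1 + tan²θ)/(2v₀²). With x = 81.6, y = 72.2, v₀ = 60.1, g = 9.81:
9.042 tan²θ − 81.6 tanθ + (81.24) = 0.
tanθ = [81.6 ± √(81.6² − 4 × 9.042 × (81.24))] / (2 × 9.042) = (81.6 ± 60.99) / 18.08, giving tanθ = 1.139 or 7.885.
θ = 48.73° or 82.77°; the smaller is 48.73°.

48.7°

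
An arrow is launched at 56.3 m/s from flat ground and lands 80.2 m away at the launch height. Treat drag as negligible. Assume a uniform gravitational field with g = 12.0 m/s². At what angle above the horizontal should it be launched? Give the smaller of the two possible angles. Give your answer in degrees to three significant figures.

R = v₀² sin 2θ / g gives sin 2θ = gR/v₀² = 12.0·80.2/56.3² = 0.3036.
2θ = 17.68° or 180° − 17.68° = 162.3°, so θ = 8.838° or 81.16°.
The smaller angle is 8.838°.

8.84°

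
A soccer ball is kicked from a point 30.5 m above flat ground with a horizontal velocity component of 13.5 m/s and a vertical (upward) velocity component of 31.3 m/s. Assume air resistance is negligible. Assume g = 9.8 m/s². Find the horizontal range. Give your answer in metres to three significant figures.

Vertical motion (up positive, ground at y = 0): 4.900 t² − (31.30) t − 30.5 = 0, so t = (31.30 + √(31.30² + 2·9.80·30.5)) / 9.80 = (31.30 + 39.72) / 9.80 = 7.247 s.
Horizontal distance: R = vₓ t = 13.50 × 7.247 = 97.83 m.

97.8 m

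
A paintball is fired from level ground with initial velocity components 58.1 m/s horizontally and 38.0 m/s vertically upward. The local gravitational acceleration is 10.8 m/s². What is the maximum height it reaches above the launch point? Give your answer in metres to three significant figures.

66.9 m

Maximum height: H = v_y0² / (2g) = 38.00² / (2 × 10.8) = 66.85 m.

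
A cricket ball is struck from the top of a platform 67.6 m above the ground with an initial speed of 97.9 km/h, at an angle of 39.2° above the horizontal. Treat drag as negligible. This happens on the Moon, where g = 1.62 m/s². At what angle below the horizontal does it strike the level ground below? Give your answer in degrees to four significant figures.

47.10°

Convert: 97.9 km/h = 97.9/3.6 = 27.19 m/s.
Resolve: vₓ = 27.19 cos 39.2° = 21.07 m/s and v_y0 = 27.19 sin 39.2° = 17.19 m/s.
The projectile lands when y = 67.6 + (17.19) t − ½·1.62·t² = 0. Positive root: t = (17.19 + √(17.19² + 2·1.62·67.6)) / 1.62 = (17.19 + 22.68) / 1.62 = 24.61 s.
At impact: v_y = v_y0 − g t = −22.68 m/s; vₓ = 21.07 m/s.
Angle below horizontal: arctan(|v_y|/vₓ) = arctan(22.68/21.07) = 47.10°.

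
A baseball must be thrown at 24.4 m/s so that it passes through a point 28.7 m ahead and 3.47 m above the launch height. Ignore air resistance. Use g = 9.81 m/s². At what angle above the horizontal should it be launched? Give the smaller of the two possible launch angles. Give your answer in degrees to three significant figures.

21.5°

Trajectory: y = x tanθ − g x² (1 + tan²θ)/(2v₀²). With x = 28.7, y = 3.47, v₀ = 24.4, g = 9.81:
6.786 tan²θ − 28.7 tanθ + (10.26) = 0.
tanθ = [28.7 ± √(28.7² − 4 × 6.786 × (10.26))] / (2 × 6.786) = (28.7 ± 23.35) / 13.57, giving tanθ = 0.3941 or 3.835.
θ = 21.51° or 75.39°; the smaller is 21.51°.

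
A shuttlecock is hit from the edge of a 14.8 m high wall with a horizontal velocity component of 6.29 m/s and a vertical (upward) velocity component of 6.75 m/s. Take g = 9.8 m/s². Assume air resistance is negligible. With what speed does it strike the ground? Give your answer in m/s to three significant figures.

Vertical motion (up positive, ground at y = 0): 4.900 t² − (6.750) t − 14.8 = 0, so t = (6.750 + √(6.750² + 2·9.80·14.8)) / 9.80 = (6.750 + 18.32) / 9.80 = 2.558 s.
Vertical velocity at impact: v_y = v_y0 − g t = 6.750 − 9.80 × 2.558 = −18.32 m/s.
Speed: |v| = √(vₓ² + v_y²) = √(6.290² + 18.32²) = 19.37 m/s.

19.4 m/s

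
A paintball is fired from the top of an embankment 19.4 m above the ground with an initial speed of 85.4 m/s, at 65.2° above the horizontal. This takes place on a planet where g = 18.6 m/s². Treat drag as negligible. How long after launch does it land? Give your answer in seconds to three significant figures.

8.58 s

Resolve: vₓ = 85.40 cos 65.2° = 35.82 m/s and v_y0 = 85.40 sin 65.2° = 77.52 m/s.
Vertical motion (up positive, ground at y = 0): 9.300 t² − (77.52) t − 19.4 = 0, so t = (77.52 + √(77.52² + 2·18.6·19.4)) / 18.6 = (77.52 + 82.05) / 18.6 = 8.579 s.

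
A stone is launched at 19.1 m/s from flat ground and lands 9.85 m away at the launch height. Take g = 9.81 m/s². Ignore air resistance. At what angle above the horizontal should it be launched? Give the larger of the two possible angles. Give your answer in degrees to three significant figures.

Level-ground range R = v₀² sin(2θ)/g ⇒ sin(2θ) = gR/v₀² = 9.81 × 9.85 / 19.1² = 0.2649.
2θ = 15.36° or 180° − 15.36° = 164.6°, so θ = 7.680° or 82.32°.
The larger angle is 82.32°.

82.3°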